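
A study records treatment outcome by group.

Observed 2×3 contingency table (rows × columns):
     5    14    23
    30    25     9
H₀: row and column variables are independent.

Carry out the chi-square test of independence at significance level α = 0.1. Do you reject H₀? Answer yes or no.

reject H₀: yes

Row totals [42, 64], col totals [35, 39, 32], n=106
χ² = (5−13.87)²/13.87 + (14−15.45)²/15.45 + (23−12.68)²/12.68 + (30−21.13)²/21.13 + (25−23.55)²/23.55 + (9−19.32)²/19.32 = 23.5323
df = 2
p-value (upper-tail) = 0.00001
At α=0.1: p < α → reject H₀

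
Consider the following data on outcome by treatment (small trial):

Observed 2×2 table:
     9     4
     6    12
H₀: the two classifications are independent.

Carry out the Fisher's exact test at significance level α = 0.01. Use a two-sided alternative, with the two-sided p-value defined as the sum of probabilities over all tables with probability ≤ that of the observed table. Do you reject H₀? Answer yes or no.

reject H₀: no

Margins: r₁=13, r₂=18, c₁=15, c₂=16, n=31
p_obs = C(13,9)·C(18,6)/C(31,15); sum pmf over tables with pmf ≤ p_obs
p-value (two-sided) = 0.07317
At α=0.01: p ≥ α → fail to reject H₀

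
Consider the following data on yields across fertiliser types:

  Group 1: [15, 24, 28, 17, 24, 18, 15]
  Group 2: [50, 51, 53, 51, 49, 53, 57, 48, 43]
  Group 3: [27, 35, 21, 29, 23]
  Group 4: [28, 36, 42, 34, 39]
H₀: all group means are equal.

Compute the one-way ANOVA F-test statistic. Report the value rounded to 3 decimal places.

test statistic = 57.966

Group means [20.14, 50.56, 27.00, 35.80], grand mean 35.000
SSB = Σnᵢ(x̄ᵢ−x̄)² = 4046.121; SSW = ΣΣ(x−x̄ᵢ)² = 511.879
MSB = 4046.121/3 = 1348.7069; MSW = 511.879/22 = 23.2672
F = MSB/MSW = 57.9659
df = (3, 22)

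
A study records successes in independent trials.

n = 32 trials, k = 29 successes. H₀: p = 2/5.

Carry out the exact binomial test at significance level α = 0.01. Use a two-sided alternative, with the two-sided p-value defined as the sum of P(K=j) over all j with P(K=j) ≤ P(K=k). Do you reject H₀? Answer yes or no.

reject H₀: yes

Exact binomial: n=32, k=29, p₀=2/5=0.4000
P(X=j) = C(n,j)·p₀^j·(1−p₀)^(n−j); p = Σ P(X=j) over j with P(X=j) ≤ P(X=29)
p-value (two-sided) = 0.00000
At α=0.01: p < α → reject H₀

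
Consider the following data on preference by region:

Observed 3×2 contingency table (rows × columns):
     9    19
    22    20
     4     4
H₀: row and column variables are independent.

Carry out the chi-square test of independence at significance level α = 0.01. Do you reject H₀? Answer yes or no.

Row totals [28, 42, 8], col totals [35, 43], n=78
χ² = (9−12.56)²/12.56 + (19−15.44)²/15.44 + (22−18.85)²/18.85 + (20−23.15)²/23.15 + (4−3.59)²/3.59 + (4−4.41)²/4.41 = 2.8764
df = 2
p-value (upper-tail) = 0.23735
At α=0.01: p ≥ α → fail to reject H₀

reject H₀: no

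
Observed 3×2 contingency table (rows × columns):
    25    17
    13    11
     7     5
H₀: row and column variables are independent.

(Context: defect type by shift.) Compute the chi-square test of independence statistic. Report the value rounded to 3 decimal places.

test statistic = 0.182

Row totals [42, 24, 12], col totals [45, 33], n=78
χ² = (25−24.23)²/24.23 + (17−17.77)²/17.77 + (13−13.85)²/13.85 + (11−10.15)²/10.15 + (7−6.92)²/6.92 + (5−5.08)²/5.08 = 0.1820
df = 2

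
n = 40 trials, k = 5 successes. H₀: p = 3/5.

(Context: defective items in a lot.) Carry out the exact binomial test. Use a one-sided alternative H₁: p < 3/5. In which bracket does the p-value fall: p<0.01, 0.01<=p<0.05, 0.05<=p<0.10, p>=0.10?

Exact binomial: n=40, k=5, p₀=3/5=0.6000
P(X≤5) from Σ C(n,i)·p₀^i·(1−p₀)^(n−i)
p-value (one-sided, H₁ less) = 0.00000
→ bracket: p<0.01

p-value bracket: p<0.01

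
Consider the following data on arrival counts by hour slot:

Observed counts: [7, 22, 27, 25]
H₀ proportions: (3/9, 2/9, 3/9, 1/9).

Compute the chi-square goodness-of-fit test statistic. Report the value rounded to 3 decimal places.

n = 81; E_i = n·p_i = [27.00, 18.00, 27.00, 9.00]
χ² = (7−27.00)²/27.00 + (22−18.00)²/18.00 + (27−27.00)²/27.00 + (25−9.00)²/9.00 = 44.1481
df = 3

test statistic = 44.148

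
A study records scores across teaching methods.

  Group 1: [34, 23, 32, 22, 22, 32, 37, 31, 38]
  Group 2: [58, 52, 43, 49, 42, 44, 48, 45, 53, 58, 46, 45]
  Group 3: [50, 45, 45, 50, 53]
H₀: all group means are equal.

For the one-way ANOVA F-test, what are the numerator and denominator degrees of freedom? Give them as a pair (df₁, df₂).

degrees of freedom = [2, 23]

k = 3 groups, N = 26 total
df = (k−1, N−k) = (3−1, 26−3) = (2, 23)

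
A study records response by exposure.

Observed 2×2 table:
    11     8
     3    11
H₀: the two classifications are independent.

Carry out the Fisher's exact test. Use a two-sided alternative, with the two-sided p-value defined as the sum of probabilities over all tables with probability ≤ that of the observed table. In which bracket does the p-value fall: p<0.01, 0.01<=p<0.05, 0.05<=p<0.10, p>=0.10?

Margins: r₁=19, r₂=14, c₁=14, c₂=19, n=33
p_obs = C(19,11)·C(14,3)/C(33,14); sum pmf over tables with pmf ≤ p_obs
p-value (two-sided) = 0.07330
→ bracket: 0.05<=p<0.10

p-value bracket: 0.05<=p<0.10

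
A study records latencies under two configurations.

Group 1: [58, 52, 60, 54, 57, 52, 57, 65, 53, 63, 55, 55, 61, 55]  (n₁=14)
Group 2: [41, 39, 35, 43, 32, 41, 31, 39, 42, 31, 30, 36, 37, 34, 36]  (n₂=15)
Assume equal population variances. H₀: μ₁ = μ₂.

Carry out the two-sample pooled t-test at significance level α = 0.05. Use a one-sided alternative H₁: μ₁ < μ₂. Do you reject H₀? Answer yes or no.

reject H₀: no

x̄₁=56.929, s₁=4.047, n₁=14
x̄₂=36.467, s₂=4.291, n₂=15
s_p² = [13·4.047² + 14·4.291²]/27 = 17.4319
SE = √(s_p²·(1/14+1/15)) = 1.5515
t = (56.929−36.467)/1.5515 = 13.1882
df = 27
p-value (one-sided, H₁ less) = 1.00000
At α=0.05: p ≥ α → fail to reject H₀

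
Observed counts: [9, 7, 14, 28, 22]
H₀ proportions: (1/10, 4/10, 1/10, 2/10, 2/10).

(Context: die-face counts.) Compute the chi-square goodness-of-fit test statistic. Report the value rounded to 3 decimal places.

n = 80; E_i = n·p_i = [8.00, 32.00, 8.00, 16.00, 16.00]
χ² = (9−8.00)²/8.00 + (7−32.00)²/32.00 + (14−8.00)²/8.00 + (28−16.00)²/16.00 + (22−16.00)²/16.00 = 35.4062
df = 4

test statistic = 35.406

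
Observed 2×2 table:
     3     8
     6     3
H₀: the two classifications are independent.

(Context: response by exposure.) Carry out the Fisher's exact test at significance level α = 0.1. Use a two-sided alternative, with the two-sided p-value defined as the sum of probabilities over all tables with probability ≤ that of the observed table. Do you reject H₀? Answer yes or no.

reject H₀: no

Margins: r₁=11, r₂=9, c₁=9, c₂=11, n=20
p_obs = C(11,3)·C(9,6)/C(20,9); sum pmf over tables with pmf ≤ p_obs
p-value (two-sided) = 0.17480
At α=0.1: p ≥ α → fail to reject H₀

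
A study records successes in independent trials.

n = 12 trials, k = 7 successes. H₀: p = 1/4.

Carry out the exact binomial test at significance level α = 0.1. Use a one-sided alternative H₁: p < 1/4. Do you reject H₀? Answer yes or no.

reject H₀: no

Exact binomial: n=12, k=7, p₀=1/4=0.2500
P(X≤7) from Σ C(n,i)·p₀^i·(1−p₀)^(n−i)
p-value (one-sided, H₁ less) = 0.99722
At α=0.1: p ≥ α → fail to reject H₀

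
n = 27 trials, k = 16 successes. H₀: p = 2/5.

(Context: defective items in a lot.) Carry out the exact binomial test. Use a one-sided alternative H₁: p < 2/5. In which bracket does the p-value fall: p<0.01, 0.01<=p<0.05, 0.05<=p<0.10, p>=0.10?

p-value bracket: p>=0.10

Exact binomial: n=27, k=16, p₀=2/5=0.4000
P(X≤16) from Σ C(n,i)·p₀^i·(1−p₀)^(n−i)
p-value (one-sided, H₁ less) = 0.98662
→ bracket: p>=0.10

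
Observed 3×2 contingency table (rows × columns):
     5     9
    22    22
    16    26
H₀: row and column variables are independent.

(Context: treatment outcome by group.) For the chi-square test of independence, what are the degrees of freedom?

df = (r−1)(c−1) = (3−1)·(2−1) = 2

degrees of freedom = 2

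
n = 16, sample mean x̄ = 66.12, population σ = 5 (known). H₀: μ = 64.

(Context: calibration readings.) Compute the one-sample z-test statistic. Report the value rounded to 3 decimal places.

SE = σ/√n = 5/√16 = 1.2500
z = (x̄−μ₀)/SE = (66.12−64)/1.2500 = 1.6960

test statistic = 1.696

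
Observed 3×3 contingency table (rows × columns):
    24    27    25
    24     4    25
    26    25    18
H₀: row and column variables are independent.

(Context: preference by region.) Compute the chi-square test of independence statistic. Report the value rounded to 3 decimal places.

Row totals [76, 53, 69], col totals [74, 56, 68], n=198
χ² = (24−28.40)²/28.40 + (27−21.49)²/21.49 + (25−26.10)²/26.10 + (24−19.81)²/19.81 + (4−14.99)²/14.99 + (25−18.20)²/18.20 + (26−25.79)²/25.79 + (25−19.52)²/19.52 + (18−23.70)²/23.70 = 16.5354
df = 4

test statistic = 16.535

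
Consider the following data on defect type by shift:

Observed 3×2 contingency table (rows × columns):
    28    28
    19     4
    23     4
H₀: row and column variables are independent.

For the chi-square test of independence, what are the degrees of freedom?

degrees of freedom = 2

df = (r−1)(c−1) = (3−1)·(2−1) = 2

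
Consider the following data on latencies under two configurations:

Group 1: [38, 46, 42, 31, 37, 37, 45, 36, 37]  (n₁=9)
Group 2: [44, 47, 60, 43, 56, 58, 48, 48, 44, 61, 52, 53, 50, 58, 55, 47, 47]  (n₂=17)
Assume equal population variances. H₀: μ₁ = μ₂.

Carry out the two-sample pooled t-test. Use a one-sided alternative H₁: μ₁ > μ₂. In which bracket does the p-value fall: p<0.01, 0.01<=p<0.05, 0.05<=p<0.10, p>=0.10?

p-value bracket: p>=0.10

x̄₁=38.778, s₁=4.738, n₁=9
x̄₂=51.235, s₂=5.879, n₂=17
s_p² = [8·4.738² + 16·5.879²]/24 = 30.5256
SE = √(s_p²·(1/9+1/17)) = 2.2776
t = (38.778−51.235)/2.2776 = -5.4696
df = 24
p-value (one-sided, H₁ greater) = 0.99999
→ bracket: p>=0.10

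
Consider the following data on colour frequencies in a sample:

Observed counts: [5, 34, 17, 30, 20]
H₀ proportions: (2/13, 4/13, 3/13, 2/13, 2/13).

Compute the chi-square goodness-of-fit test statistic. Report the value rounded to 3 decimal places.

n = 106; E_i = n·p_i = [16.31, 32.62, 24.46, 16.31, 16.31]
χ² = (5−16.31)²/16.31 + (34−32.62)²/32.62 + (17−24.46)²/24.46 + (30−16.31)²/16.31 + (20−16.31)²/16.31 = 22.5079
df = 4

test statistic = 22.508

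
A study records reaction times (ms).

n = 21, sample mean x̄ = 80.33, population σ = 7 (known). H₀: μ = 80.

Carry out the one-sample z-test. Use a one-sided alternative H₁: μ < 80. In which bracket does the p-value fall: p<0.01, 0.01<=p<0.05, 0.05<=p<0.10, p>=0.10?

SE = σ/√n = 7/√21 = 1.5275
z = (x̄−μ₀)/SE = (80.33−80)/1.5275 = 0.2160
p-value (one-sided, H₁ less) = 0.58552
→ bracket: p>=0.10

p-value bracket: p>=0.10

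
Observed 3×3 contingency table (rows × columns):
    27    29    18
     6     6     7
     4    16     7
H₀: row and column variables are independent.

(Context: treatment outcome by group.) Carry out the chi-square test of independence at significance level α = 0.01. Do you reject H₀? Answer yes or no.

reject H₀: no

Row totals [74, 19, 27], col totals [37, 51, 32], n=120
χ² = (27−22.82)²/22.82 + (29−31.45)²/31.45 + (18−19.73)²/19.73 + (6−5.86)²/5.86 + (6−8.07)²/8.07 + (7−5.07)²/5.07 + (4−8.32)²/8.32 + (16−11.47)²/11.47 + (7−7.20)²/7.20 = 6.4213
df = 4
p-value (upper-tail) = 0.16982
At α=0.01: p ≥ α → fail to reject H₀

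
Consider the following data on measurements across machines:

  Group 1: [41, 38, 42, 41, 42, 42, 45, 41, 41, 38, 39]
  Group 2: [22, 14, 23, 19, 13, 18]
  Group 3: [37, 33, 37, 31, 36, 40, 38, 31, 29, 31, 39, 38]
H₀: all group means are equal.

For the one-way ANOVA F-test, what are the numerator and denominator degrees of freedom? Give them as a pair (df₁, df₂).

k = 3 groups, N = 29 total
df = (k−1, N−k) = (3−1, 29−3) = (2, 26)

degrees of freedom = [2, 26]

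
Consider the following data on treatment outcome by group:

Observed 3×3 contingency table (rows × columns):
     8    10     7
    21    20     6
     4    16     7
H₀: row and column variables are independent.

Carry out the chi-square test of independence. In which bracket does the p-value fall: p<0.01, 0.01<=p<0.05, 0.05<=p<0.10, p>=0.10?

Row totals [25, 47, 27], col totals [33, 46, 20], n=99
χ² = (8−8.33)²/8.33 + (10−11.62)²/11.62 + (7−5.05)²/5.05 + (21−15.67)²/15.67 + (20−21.84)²/21.84 + (6−9.49)²/9.49 + (4−9.00)²/9.00 + (16−12.55)²/12.55 + (7−5.45)²/5.45 = 8.4144
df = 4
p-value (upper-tail) = 0.07752
→ bracket: 0.05<=p<0.10

p-value bracket: 0.05<=p<0.10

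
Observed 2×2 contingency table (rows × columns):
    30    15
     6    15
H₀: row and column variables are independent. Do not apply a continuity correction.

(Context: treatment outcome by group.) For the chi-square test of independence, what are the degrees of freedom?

df = (r−1)(c−1) = (2−1)·(2−1) = 1

degrees of freedom = 1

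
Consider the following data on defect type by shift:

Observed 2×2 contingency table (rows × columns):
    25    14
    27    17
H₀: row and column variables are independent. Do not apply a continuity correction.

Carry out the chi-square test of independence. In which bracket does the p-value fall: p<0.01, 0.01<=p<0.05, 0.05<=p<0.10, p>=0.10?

Row totals [39, 44], col totals [52, 31], n=83
χ² = (25−24.43)²/24.43 + (14−14.57)²/14.57 + (27−27.57)²/27.57 + (17−16.43)²/16.43 = 0.0663
df = 1
p-value (upper-tail) = 0.79683
→ bracket: p>=0.10

p-value bracket: p>=0.10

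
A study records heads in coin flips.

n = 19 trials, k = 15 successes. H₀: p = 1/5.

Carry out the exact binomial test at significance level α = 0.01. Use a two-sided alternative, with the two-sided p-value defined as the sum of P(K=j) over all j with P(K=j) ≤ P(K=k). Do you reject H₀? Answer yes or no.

reject H₀: yes

Exact binomial: n=19, k=15, p₀=1/5=0.2000
P(X=j) = C(n,j)·p₀^j·(1−p₀)^(n−j); p = Σ P(X=j) over j with P(X=j) ≤ P(X=15)
p-value (two-sided) = 0.00000
At α=0.01: p < α → reject H₀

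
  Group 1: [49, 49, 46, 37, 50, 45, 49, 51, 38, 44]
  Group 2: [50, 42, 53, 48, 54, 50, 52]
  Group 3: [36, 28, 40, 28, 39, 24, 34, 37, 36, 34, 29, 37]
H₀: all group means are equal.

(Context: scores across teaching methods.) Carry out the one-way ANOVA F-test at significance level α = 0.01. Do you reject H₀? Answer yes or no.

reject H₀: yes

Group means [45.80, 49.86, 33.50], grand mean 41.690
SSB = Σnᵢ(x̄ᵢ−x̄)² = 1440.750; SSW = ΣΣ(x−x̄ᵢ)² = 595.457
MSB = 1440.750/2 = 720.3749; MSW = 595.457/26 = 22.9022
F = MSB/MSW = 31.4544
df = (2, 26)
p-value (upper-tail) = 0.00000
At α=0.01: p < α → reject H₀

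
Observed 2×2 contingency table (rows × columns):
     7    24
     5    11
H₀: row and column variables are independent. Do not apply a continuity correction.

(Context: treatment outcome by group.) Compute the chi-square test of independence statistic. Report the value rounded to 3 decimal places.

Row totals [31, 16], col totals [12, 35], n=47
χ² = (7−7.91)²/7.91 + (24−23.09)²/23.09 + (5−4.09)²/4.09 + (11−11.91)²/11.91 = 0.4172
df = 1

test statistic = 0.417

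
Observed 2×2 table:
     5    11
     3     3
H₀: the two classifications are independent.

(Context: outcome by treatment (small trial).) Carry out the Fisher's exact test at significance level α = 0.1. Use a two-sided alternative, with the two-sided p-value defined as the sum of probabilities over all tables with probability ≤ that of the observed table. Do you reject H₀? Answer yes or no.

Margins: r₁=16, r₂=6, c₁=8, c₂=14, n=22
p_obs = C(16,5)·C(6,3)/C(22,8); sum pmf over tables with pmf ≤ p_obs
p-value (two-sided) = 0.62436
At α=0.1: p ≥ α → fail to reject H₀

reject H₀: no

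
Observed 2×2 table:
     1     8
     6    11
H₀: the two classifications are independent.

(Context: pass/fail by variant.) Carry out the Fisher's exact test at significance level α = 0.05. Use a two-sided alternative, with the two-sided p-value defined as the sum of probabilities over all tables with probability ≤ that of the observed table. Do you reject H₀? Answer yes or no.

reject H₀: no

Margins: r₁=9, r₂=17, c₁=7, c₂=19, n=26
p_obs = C(9,1)·C(17,6)/C(26,7); sum pmf over tables with pmf ≤ p_obs
p-value (two-sided) = 0.35742
At α=0.05: p ≥ α → fail to reject H₀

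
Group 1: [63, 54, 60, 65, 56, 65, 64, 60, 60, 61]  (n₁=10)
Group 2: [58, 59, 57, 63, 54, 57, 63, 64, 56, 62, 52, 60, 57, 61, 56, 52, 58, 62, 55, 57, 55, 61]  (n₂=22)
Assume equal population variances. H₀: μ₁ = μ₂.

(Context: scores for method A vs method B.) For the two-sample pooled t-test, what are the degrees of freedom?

df = n₁ + n₂ − 2 = 10 + 22 − 2 = 30

degrees of freedom = 30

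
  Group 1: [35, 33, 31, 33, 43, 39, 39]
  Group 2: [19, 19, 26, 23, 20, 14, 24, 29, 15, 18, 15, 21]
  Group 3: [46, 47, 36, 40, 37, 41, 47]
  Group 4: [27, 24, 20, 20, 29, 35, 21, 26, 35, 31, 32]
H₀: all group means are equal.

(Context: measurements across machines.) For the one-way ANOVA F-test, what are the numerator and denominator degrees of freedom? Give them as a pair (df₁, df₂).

degrees of freedom = [3, 33]

k = 4 groups, N = 37 total
df = (k−1, N−k) = (4−1, 37−4) = (3, 33)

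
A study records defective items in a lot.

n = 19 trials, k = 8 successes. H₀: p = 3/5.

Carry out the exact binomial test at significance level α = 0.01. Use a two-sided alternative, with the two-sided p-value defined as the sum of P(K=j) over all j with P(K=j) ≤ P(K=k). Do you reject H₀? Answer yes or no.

reject H₀: no

Exact binomial: n=19, k=8, p₀=3/5=0.6000
P(X=j) = C(n,j)·p₀^j·(1−p₀)^(n−j); p = Σ P(X=j) over j with P(X=j) ≤ P(X=8)
p-value (two-sided) = 0.15809
At α=0.01: p ≥ α → fail to reject H₀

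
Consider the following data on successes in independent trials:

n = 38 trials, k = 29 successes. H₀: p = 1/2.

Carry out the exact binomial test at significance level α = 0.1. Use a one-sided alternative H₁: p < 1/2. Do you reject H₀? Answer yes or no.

reject H₀: no

Exact binomial: n=38, k=29, p₀=1/2=0.5000
P(X≤29) from Σ C(n,i)·p₀^i·(1−p₀)^(n−i)
p-value (one-sided, H₁ less) = 0.99976
At α=0.1: p ≥ α → fail to reject H₀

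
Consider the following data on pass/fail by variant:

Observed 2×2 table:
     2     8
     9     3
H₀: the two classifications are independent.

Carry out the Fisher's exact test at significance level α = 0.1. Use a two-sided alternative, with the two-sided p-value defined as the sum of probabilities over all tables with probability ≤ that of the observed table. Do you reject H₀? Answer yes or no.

reject H₀: yes

Margins: r₁=10, r₂=12, c₁=11, c₂=11, n=22
p_obs = C(10,2)·C(12,9)/C(22,11); sum pmf over tables with pmf ≤ p_obs
p-value (two-sided) = 0.02997
At α=0.1: p < α → reject H₀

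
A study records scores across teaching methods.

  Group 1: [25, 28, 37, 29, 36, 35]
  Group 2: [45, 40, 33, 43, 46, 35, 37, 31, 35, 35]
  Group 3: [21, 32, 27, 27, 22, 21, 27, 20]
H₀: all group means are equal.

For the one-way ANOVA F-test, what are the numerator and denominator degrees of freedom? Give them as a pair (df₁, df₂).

degrees of freedom = [2, 21]

k = 3 groups, N = 24 total
df = (k−1, N−k) = (3−1, 24−3) = (2, 21)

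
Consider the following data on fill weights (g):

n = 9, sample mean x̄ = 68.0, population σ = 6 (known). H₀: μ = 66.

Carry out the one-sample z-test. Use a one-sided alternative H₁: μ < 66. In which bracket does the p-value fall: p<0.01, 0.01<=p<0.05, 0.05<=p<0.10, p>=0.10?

SE = σ/√n = 6/√9 = 2.0000
z = (x̄−μ₀)/SE = (68.0−66)/2.0000 = 1.0000
p-value (one-sided, H₁ less) = 0.84134
→ bracket: p>=0.10

p-value bracket: p>=0.10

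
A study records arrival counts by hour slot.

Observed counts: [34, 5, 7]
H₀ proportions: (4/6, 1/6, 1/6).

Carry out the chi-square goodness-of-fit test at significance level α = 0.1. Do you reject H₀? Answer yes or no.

reject H₀: no

n = 46; E_i = n·p_i = [30.67, 7.67, 7.67]
χ² = (34−30.67)²/30.67 + (5−7.67)²/7.67 + (7−7.67)²/7.67 = 1.3478
df = 2
p-value (upper-tail) = 0.50971
At α=0.1: p ≥ α → fail to reject H₀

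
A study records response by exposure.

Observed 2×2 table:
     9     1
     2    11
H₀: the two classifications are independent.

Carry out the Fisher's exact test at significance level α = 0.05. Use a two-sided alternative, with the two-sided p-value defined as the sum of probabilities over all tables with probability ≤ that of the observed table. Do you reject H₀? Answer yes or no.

Margins: r₁=10, r₂=13, c₁=11, c₂=12, n=23
p_obs = C(10,9)·C(13,2)/C(23,11); sum pmf over tables with pmf ≤ p_obs
p-value (two-sided) = 0.00064
At α=0.05: p < α → reject H₀

reject H₀: yes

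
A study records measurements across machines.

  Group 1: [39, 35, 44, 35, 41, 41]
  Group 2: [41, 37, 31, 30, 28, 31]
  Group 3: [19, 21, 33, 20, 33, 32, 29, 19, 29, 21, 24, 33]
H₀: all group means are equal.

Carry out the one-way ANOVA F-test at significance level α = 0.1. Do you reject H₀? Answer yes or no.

Group means [39.17, 33.00, 26.08], grand mean 31.083
SSB = Σnᵢ(x̄ᵢ−x̄)² = 714.083; SSW = ΣΣ(x−x̄ᵢ)² = 575.750
MSB = 714.083/2 = 357.0417; MSW = 575.750/21 = 27.4167
F = MSB/MSW = 13.0228
df = (2, 21)
p-value (upper-tail) = 0.00021
At α=0.1: p < α → reject H₀

reject H₀: yes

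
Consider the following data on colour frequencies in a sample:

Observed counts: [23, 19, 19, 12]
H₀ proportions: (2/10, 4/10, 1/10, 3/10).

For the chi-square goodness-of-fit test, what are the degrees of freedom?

df = k − 1 = 4 − 1 = 3

degrees of freedom = 3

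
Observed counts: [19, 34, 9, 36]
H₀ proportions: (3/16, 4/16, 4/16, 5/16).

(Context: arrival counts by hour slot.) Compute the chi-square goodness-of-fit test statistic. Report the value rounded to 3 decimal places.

test statistic = 14.454

n = 98; E_i = n·p_i = [18.38, 24.50, 24.50, 30.62]
χ² = (19−18.38)²/18.38 + (34−24.50)²/24.50 + (9−24.50)²/24.50 + (36−30.62)²/30.62 = 14.4544
df = 3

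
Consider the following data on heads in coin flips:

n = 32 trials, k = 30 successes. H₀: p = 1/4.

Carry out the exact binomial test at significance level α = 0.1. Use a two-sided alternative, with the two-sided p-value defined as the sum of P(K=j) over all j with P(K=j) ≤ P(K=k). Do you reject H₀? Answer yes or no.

Exact binomial: n=32, k=30, p₀=1/4=0.2500
P(X=j) = C(n,j)·p₀^j·(1−p₀)^(n−j); p = Σ P(X=j) over j with P(X=j) ≤ P(X=30)
p-value (two-sided) = 0.00000
At α=0.1: p < α → reject H₀

reject H₀: yes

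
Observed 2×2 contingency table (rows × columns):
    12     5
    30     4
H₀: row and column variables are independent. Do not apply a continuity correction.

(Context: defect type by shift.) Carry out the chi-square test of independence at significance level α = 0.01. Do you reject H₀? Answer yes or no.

reject H₀: no

Row totals [17, 34], col totals [42, 9], n=51
χ² = (12−14.00)²/14.00 + (5−3.00)²/3.00 + (30−28.00)²/28.00 + (4−6.00)²/6.00 = 2.4286
df = 1
p-value (upper-tail) = 0.11914
At α=0.01: p ≥ α → fail to reject H₀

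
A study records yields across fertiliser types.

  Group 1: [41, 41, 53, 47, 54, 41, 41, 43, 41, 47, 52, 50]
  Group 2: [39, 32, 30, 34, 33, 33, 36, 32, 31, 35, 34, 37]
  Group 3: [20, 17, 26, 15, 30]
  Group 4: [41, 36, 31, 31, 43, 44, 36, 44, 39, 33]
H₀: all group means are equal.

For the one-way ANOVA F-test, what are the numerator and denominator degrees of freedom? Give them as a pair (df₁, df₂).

degrees of freedom = [3, 35]

k = 4 groups, N = 39 total
df = (k−1, N−k) = (4−1, 39−4) = (3, 35)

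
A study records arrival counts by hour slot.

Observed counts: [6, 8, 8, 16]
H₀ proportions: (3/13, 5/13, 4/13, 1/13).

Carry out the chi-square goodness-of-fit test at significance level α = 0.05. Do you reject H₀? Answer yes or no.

reject H₀: yes

n = 38; E_i = n·p_i = [8.77, 14.62, 11.69, 2.92]
χ² = (6−8.77)²/8.77 + (8−14.62)²/14.62 + (8−11.69)²/11.69 + (16−2.92)²/2.92 = 63.5368
df = 3
p-value (upper-tail) = 0.00000
At α=0.05: p < α → reject H₀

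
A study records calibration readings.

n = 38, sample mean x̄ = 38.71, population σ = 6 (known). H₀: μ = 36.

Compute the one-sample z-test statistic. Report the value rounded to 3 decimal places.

test statistic = 2.784

SE = σ/√n = 6/√38 = 0.9733
z = (x̄−μ₀)/SE = (38.71−36)/0.9733 = 2.7843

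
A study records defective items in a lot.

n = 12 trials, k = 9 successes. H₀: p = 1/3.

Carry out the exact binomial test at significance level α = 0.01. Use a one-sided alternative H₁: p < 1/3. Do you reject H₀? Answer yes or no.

Exact binomial: n=12, k=9, p₀=1/3=0.3333
P(X≤9) from Σ C(n,i)·p₀^i·(1−p₀)^(n−i)
p-value (one-sided, H₁ less) = 0.99946
At α=0.01: p ≥ α → fail to reject H₀

reject H₀: no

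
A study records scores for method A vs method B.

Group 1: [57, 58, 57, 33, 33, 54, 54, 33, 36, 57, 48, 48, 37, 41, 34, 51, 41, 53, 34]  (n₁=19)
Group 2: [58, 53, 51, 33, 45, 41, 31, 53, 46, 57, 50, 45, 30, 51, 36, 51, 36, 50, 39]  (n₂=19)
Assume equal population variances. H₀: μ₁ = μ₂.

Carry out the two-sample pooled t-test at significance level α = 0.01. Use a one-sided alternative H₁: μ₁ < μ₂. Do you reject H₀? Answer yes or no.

reject H₀: no

x̄₁=45.211, s₁=9.807, n₁=19
x̄₂=45.053, s₂=8.753, n₂=19
s_p² = [18·9.807² + 18·8.753²]/36 = 86.3918
SE = √(s_p²·(1/19+1/19)) = 3.0156
t = (45.211−45.053)/3.0156 = 0.0524
df = 36
p-value (one-sided, H₁ less) = 0.52073
At α=0.01: p ≥ α → fail to reject H₀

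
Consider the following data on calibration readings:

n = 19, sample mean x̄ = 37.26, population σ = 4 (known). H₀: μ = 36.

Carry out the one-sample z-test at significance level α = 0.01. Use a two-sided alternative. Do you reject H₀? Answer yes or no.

reject H₀: no

SE = σ/√n = 4/√19 = 0.9177
z = (x̄−μ₀)/SE = (37.26−36)/0.9177 = 1.3731
p-value (two-sided) = 0.16974
At α=0.01: p ≥ α → fail to reject H₀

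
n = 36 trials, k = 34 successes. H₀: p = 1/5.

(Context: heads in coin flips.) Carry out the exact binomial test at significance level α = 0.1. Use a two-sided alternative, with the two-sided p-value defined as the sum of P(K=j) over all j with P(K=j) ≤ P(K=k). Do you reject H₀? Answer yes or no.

reject H₀: yes

Exact binomial: n=36, k=34, p₀=1/5=0.2000
P(X=j) = C(n,j)·p₀^j·(1−p₀)^(n−j); p = Σ P(X=j) over j with P(X=j) ≤ P(X=34)
p-value (two-sided) = 0.00000
At α=0.1: p < α → reject H₀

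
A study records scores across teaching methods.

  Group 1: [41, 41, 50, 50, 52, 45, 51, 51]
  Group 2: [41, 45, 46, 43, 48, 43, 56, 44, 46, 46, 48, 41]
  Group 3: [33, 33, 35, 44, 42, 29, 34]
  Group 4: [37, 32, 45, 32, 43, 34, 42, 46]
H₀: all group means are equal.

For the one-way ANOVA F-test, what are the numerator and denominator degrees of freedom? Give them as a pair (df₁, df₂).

degrees of freedom = [3, 31]

k = 4 groups, N = 35 total
df = (k−1, N−k) = (4−1, 35−4) = (3, 31)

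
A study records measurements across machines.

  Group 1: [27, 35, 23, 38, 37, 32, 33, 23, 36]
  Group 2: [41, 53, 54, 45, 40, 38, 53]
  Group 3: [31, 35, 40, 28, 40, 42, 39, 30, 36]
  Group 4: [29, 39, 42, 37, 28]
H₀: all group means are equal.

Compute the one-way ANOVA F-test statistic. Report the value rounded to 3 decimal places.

Group means [31.56, 46.29, 35.67, 35.00], grand mean 36.800
SSB = Σnᵢ(x̄ᵢ−x̄)² = 905.149; SSW = ΣΣ(x−x̄ᵢ)² = 915.651
MSB = 905.149/3 = 301.7164; MSW = 915.651/26 = 35.2173
F = MSB/MSW = 8.5673
df = (3, 26)

test statistic = 8.567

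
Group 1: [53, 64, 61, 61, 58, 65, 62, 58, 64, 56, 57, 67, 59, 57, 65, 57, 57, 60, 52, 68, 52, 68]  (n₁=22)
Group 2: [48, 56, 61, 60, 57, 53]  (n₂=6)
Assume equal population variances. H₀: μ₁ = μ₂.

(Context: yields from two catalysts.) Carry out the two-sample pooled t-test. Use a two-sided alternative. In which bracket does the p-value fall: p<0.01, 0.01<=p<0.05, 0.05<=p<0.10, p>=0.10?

x̄₁=60.045, s₁=4.894, n₁=22
x̄₂=55.833, s₂=4.792, n₂=6
s_p² = [21·4.894² + 5·4.792²]/26 = 23.7611
SE = √(s_p²·(1/22+1/6)) = 2.2450
t = (60.045−55.833)/2.2450 = 1.8762
df = 26
p-value (two-sided) = 0.07190
→ bracket: 0.05<=p<0.10

p-value bracket: 0.05<=p<0.10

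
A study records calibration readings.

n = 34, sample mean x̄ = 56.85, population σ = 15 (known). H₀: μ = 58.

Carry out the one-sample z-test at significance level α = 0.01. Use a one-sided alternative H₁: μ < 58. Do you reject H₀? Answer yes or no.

reject H₀: no

SE = σ/√n = 15/√34 = 2.5725
z = (x̄−μ₀)/SE = (56.85−58)/2.5725 = -0.4470
p-value (one-sided, H₁ less) = 0.32742
At α=0.01: p ≥ α → fail to reject H₀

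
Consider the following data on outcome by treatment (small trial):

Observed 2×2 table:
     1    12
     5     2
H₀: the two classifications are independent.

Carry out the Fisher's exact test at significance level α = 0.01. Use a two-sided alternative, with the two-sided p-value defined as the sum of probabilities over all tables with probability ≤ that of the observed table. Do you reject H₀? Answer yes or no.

Margins: r₁=13, r₂=7, c₁=6, c₂=14, n=20
p_obs = C(13,1)·C(7,5)/C(20,6); sum pmf over tables with pmf ≤ p_obs
p-value (two-sided) = 0.00722
At α=0.01: p < α → reject H₀

reject H₀: yes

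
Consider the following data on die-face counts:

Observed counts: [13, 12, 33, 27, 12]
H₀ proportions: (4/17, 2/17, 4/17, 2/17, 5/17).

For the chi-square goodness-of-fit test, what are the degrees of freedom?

df = k − 1 = 5 − 1 = 4

degrees of freedom = 4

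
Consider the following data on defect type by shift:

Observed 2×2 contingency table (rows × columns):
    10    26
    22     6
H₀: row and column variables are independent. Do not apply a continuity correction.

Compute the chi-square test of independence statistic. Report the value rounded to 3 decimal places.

Row totals [36, 28], col totals [32, 32], n=64
χ² = (10−18.00)²/18.00 + (26−18.00)²/18.00 + (22−14.00)²/14.00 + (6−14.00)²/14.00 = 16.2540
df = 1

test statistic = 16.254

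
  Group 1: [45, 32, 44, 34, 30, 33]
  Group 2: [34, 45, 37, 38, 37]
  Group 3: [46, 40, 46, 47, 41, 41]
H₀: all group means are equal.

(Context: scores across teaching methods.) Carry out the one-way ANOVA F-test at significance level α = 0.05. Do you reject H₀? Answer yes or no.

reject H₀: no

Group means [36.33, 38.20, 43.50], grand mean 39.412
SSB = Σnᵢ(x̄ᵢ−x̄)² = 164.484; SSW = ΣΣ(x−x̄ᵢ)² = 325.633
MSB = 164.484/2 = 82.2422; MSW = 325.633/14 = 23.2595
F = MSB/MSW = 3.5358
df = (2, 14)
p-value (upper-tail) = 0.05715
At α=0.05: p ≥ α → fail to reject H₀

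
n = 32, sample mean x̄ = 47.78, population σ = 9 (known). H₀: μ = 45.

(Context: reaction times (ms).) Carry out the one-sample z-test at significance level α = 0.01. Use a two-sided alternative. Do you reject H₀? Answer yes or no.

reject H₀: no

SE = σ/√n = 9/√32 = 1.5910
z = (x̄−μ₀)/SE = (47.78−45)/1.5910 = 1.7473
p-value (two-sided) = 0.08058
At α=0.01: p ≥ α → fail to reject H₀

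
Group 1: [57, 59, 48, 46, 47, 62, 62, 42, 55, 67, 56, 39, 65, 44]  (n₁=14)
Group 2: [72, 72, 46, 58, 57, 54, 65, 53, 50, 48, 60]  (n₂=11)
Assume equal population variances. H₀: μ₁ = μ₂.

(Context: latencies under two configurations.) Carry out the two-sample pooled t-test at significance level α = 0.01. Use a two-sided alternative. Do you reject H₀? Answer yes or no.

x̄₁=53.500, s₁=9.079, n₁=14
x̄₂=57.727, s₂=8.912, n₂=11
s_p² = [13·9.079² + 10·8.912²]/23 = 81.1166
SE = √(s_p²·(1/14+1/11)) = 3.6288
t = (53.500−57.727)/3.6288 = -1.1649
df = 23
p-value (two-sided) = 0.25599
At α=0.01: p ≥ α → fail to reject H₀

reject H₀: no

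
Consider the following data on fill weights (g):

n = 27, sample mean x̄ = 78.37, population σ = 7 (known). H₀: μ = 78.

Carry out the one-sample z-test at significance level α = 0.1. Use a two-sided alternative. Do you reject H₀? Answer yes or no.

SE = σ/√n = 7/√27 = 1.3472
z = (x̄−μ₀)/SE = (78.37−78)/1.3472 = 0.2747
p-value (two-sided) = 0.78358
At α=0.1: p ≥ α → fail to reject H₀

reject H₀: no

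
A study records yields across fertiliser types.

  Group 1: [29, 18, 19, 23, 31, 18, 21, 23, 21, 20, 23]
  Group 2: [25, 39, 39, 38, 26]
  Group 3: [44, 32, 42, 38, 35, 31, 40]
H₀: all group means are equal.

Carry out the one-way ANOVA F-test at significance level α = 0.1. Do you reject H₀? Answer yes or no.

Group means [22.36, 33.40, 37.43], grand mean 29.348
SSB = Σnᵢ(x̄ᵢ−x̄)² = 1075.758; SSW = ΣΣ(x−x̄ᵢ)² = 535.460
MSB = 1075.758/2 = 537.8788; MSW = 535.460/20 = 26.7730
F = MSB/MSW = 20.0904
df = (2, 20)
p-value (upper-tail) = 0.00002
At α=0.1: p < α → reject H₀

reject H₀: yes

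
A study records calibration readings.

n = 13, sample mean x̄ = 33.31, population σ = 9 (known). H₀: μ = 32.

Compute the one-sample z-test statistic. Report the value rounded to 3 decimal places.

SE = σ/√n = 9/√13 = 2.4962
z = (x̄−μ₀)/SE = (33.31−32)/2.4962 = 0.5248

test statistic = 0.525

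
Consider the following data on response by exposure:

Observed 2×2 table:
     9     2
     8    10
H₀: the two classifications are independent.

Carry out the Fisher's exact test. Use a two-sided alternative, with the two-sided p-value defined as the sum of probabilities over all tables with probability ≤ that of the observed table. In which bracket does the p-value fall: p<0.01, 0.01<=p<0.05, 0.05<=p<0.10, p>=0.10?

p-value bracket: 0.05<=p<0.10

Margins: r₁=11, r₂=18, c₁=17, c₂=12, n=29
p_obs = C(11,9)·C(18,8)/C(29,17); sum pmf over tables with pmf ≤ p_obs
p-value (two-sided) = 0.06411
→ bracket: 0.05<=p<0.10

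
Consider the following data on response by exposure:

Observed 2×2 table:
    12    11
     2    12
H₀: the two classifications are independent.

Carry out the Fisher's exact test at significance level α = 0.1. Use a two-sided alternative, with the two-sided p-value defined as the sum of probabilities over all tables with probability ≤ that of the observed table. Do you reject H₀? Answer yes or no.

reject H₀: yes

Margins: r₁=23, r₂=14, c₁=14, c₂=23, n=37
p_obs = C(23,12)·C(14,2)/C(37,14); sum pmf over tables with pmf ≤ p_obs
p-value (two-sided) = 0.03549
At α=0.1: p < α → reject H₀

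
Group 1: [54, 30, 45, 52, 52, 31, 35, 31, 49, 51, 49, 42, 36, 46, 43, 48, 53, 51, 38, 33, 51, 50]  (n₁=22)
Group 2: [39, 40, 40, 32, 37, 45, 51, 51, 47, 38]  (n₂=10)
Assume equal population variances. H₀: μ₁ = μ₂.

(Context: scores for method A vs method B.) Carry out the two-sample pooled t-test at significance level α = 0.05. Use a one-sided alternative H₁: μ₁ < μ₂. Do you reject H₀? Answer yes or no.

reject H₀: no

x̄₁=44.091, s₁=8.176, n₁=22
x̄₂=42.000, s₂=6.272, n₂=10
s_p² = [21·8.176² + 9·6.272²]/30 = 58.5939
SE = √(s_p²·(1/22+1/10)) = 2.9194
t = (44.091−42.000)/2.9194 = 0.7162
df = 30
p-value (one-sided, H₁ less) = 0.76030
At α=0.05: p ≥ α → fail to reject H₀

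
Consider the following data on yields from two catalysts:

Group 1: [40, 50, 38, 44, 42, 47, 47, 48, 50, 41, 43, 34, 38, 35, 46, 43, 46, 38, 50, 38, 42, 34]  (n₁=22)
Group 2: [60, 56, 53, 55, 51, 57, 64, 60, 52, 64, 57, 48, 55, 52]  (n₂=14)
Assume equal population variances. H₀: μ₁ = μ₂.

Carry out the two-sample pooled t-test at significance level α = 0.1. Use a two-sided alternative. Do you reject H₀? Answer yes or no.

reject H₀: yes

x̄₁=42.455, s₁=5.152, n₁=22
x̄₂=56.000, s₂=4.756, n₂=14
s_p² = [21·5.152² + 13·4.756²]/34 = 25.0428
SE = √(s_p²·(1/22+1/14)) = 1.7109
t = (42.455−56.000)/1.7109 = -7.9173
df = 34
p-value (two-sided) = 0.00000
At α=0.1: p < α → reject H₀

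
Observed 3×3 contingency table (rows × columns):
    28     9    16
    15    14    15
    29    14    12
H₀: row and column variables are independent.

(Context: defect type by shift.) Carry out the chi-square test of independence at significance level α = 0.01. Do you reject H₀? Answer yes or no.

reject H₀: no

Row totals [53, 44, 55], col totals [72, 37, 43], n=152
χ² = (28−25.11)²/25.11 + (9−12.90)²/12.90 + (16−14.99)²/14.99 + (15−20.84)²/20.84 + (14−10.71)²/10.71 + (15−12.45)²/12.45 + (29−26.05)²/26.05 + (14−13.39)²/13.39 + (12−15.56)²/15.56 = 5.9280
df = 4
p-value (upper-tail) = 0.20459
At α=0.01: p ≥ α → fail to reject H₀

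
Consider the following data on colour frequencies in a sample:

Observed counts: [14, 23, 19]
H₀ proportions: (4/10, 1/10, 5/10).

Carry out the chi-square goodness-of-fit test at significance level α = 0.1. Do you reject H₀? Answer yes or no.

n = 56; E_i = n·p_i = [22.40, 5.60, 28.00]
χ² = (14−22.40)²/22.40 + (23−5.60)²/5.60 + (19−28.00)²/28.00 = 60.1071
df = 2
p-value (upper-tail) = 0.00000
At α=0.1: p < α → reject H₀

reject H₀: yes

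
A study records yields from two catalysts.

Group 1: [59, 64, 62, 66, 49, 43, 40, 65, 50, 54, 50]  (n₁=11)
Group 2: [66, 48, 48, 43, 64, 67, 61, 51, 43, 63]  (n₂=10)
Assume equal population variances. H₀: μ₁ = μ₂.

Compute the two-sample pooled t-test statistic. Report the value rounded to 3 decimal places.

test statistic = -0.164

x̄₁=54.727, s₁=9.067, n₁=11
x̄₂=55.400, s₂=9.698, n₂=10
s_p² = [10·9.067² + 9·9.698²]/19 = 87.8201
SE = √(s_p²·(1/11+1/10)) = 4.0946
t = (54.727−55.400)/4.0946 = -0.1643
df = 19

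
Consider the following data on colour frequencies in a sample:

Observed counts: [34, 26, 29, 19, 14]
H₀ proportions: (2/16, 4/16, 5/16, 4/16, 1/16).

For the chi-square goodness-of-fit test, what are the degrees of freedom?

degrees of freedom = 4

df = k − 1 = 5 − 1 = 4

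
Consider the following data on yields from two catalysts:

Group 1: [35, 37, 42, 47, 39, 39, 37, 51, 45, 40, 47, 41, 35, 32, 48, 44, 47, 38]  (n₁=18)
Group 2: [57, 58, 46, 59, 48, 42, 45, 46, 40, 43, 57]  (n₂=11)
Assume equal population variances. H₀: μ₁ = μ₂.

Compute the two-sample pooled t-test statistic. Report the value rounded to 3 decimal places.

x̄₁=41.333, s₁=5.336, n₁=18
x̄₂=49.182, s₂=7.139, n₂=11
s_p² = [17·5.336² + 10·7.139²]/27 = 36.8013
SE = √(s_p²·(1/18+1/11)) = 2.3217
t = (41.333−49.182)/2.3217 = -3.3806
df = 27

test statistic = -3.381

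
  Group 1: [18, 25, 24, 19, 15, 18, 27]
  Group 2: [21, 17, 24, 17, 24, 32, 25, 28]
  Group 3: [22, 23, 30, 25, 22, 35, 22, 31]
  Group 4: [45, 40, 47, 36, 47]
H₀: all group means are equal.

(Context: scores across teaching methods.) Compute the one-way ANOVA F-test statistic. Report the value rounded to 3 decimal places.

Group means [20.86, 23.50, 26.25, 43.00], grand mean 27.107
SSB = Σnᵢ(x̄ᵢ−x̄)² = 1646.321; SSW = ΣΣ(x−x̄ᵢ)² = 578.357
MSB = 1646.321/3 = 548.7738; MSW = 578.357/24 = 24.0982
F = MSB/MSW = 22.7724
df = (3, 24)

test statistic = 22.772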